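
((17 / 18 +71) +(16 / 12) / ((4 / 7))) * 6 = 1337 / 3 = 445.67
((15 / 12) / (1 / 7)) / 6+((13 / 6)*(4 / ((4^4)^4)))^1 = 3131746991 / 2147483648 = 1.46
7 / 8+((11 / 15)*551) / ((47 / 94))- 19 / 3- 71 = 29267 / 40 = 731.68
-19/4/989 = -19/3956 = -0.00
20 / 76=5 / 19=0.26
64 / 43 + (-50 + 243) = 8363 / 43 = 194.49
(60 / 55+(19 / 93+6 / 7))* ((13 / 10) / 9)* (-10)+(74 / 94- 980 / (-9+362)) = -5451074630 / 1069273359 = -5.10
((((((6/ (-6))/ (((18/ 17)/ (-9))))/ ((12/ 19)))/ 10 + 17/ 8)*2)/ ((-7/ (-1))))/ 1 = 119/ 120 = 0.99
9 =9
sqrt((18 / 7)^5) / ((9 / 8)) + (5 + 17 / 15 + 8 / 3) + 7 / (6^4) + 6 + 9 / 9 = 864 * sqrt(14) / 343 + 102419 / 6480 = 25.23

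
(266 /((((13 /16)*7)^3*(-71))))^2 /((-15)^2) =24226299904 /13144724538698025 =0.00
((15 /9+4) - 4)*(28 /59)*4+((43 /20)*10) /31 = 42331 /10974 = 3.86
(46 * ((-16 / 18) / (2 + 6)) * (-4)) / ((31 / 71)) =13064 / 279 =46.82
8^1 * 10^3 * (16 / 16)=8000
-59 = -59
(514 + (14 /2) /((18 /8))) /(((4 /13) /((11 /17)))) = 332761 /306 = 1087.45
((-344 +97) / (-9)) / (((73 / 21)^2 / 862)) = 10432786 / 5329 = 1957.74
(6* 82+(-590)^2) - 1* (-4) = 348596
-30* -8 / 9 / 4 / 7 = 0.95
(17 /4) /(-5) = -17 /20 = -0.85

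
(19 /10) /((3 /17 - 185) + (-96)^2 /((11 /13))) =3553 /20021740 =0.00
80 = 80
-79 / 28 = -2.82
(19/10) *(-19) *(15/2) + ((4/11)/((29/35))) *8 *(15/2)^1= -244.42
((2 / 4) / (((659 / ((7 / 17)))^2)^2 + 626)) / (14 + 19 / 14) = 16807 / 3386692795181632005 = 0.00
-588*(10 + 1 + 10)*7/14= -6174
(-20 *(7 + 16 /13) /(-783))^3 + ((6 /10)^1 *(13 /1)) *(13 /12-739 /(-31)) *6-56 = 363028899579011851 /326946759255090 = 1110.36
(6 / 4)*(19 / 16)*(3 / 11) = 171 / 352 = 0.49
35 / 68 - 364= -24717 / 68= -363.49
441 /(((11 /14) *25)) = 6174 /275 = 22.45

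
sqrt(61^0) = 1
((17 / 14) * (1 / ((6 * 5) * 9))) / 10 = 17 / 37800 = 0.00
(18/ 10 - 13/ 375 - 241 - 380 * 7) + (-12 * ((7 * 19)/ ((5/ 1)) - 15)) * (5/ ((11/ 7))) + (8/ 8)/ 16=-220577363/ 66000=-3342.08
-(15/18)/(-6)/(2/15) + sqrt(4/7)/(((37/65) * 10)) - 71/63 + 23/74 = 13 * sqrt(7)/259 + 4205/18648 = 0.36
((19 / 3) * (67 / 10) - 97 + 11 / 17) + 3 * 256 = 364181 / 510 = 714.08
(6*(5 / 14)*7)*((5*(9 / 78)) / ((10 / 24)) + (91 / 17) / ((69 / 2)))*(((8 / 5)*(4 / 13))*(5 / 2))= 1878400 / 66079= 28.43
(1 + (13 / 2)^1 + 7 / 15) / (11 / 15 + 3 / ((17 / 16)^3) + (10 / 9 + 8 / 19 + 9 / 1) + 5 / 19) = 66929799 / 117867362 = 0.57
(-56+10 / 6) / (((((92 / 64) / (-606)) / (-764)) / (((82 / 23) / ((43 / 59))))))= -1947234157312 / 22747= -85603998.65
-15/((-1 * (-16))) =-0.94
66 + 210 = 276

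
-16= -16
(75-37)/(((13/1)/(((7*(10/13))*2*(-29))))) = -912.90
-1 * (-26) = 26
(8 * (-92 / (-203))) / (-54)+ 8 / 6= 6940 / 5481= 1.27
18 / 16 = 9 / 8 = 1.12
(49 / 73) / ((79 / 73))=49 / 79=0.62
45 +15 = 60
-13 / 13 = -1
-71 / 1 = -71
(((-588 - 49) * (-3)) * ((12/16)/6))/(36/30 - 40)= -6.16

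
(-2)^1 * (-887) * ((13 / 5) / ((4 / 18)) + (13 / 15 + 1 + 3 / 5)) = 75395 / 3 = 25131.67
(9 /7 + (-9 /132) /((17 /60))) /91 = 1368 /119119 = 0.01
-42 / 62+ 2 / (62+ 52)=-1166 / 1767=-0.66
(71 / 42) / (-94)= -71 / 3948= -0.02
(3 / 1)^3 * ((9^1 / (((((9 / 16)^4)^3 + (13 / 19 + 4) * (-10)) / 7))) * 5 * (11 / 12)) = -41694536456428584960 / 250507363111290701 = -166.44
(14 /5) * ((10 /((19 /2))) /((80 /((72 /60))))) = 21 /475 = 0.04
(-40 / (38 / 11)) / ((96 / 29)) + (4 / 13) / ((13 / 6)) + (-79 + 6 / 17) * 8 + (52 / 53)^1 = -43851540767 / 69434664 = -631.55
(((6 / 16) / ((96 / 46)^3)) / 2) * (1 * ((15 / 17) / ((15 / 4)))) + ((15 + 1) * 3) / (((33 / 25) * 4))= 250809037 / 27574272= 9.10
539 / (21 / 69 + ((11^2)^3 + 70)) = 1127 / 3704320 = 0.00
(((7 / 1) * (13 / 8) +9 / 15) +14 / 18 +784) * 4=286831 / 90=3187.01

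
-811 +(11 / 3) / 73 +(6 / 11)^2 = -21481474 / 26499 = -810.65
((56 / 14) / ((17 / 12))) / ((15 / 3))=0.56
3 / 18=1 / 6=0.17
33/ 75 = 11/ 25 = 0.44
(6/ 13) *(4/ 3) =8/ 13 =0.62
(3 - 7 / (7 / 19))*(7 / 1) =-112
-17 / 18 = -0.94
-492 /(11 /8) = -3936 /11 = -357.82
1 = 1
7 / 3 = 2.33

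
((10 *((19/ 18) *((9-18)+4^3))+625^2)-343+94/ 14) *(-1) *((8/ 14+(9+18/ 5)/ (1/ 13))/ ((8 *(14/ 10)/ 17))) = -602081635991/ 6174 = -97518891.48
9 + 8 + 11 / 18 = 317 / 18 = 17.61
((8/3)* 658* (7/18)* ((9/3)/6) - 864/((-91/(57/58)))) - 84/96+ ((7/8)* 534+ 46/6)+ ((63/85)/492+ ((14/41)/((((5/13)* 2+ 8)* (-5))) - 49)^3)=-116880.55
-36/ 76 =-9/ 19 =-0.47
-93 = -93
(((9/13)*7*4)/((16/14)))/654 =147/5668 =0.03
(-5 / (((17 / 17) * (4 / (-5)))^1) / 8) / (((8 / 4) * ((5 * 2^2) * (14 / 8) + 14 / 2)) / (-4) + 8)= -25 / 416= -0.06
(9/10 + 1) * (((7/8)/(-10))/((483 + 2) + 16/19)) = -2527/7384800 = -0.00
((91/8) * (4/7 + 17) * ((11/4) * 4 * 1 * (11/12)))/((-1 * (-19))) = 64493/608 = 106.07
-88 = -88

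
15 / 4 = 3.75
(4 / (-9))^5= -1024 / 59049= -0.02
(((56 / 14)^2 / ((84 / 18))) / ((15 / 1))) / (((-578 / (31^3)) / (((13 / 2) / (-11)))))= 774566 / 111265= 6.96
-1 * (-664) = 664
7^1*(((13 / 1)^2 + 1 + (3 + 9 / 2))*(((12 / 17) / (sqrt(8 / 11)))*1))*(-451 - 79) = -1975575*sqrt(22) / 17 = -545074.59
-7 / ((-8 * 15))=7 / 120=0.06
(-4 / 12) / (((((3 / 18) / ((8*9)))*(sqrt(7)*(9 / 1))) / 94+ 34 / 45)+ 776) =-1185997608960 / 2763690694904281+ 338400*sqrt(7) / 2763690694904281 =-0.00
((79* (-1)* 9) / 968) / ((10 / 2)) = -711 / 4840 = -0.15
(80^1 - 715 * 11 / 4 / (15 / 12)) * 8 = -11944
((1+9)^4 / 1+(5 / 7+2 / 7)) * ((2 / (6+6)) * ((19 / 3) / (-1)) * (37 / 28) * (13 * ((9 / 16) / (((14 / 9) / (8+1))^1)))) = -7403330259 / 12544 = -590188.96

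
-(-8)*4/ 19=32/ 19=1.68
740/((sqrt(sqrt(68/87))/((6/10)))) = 222 * 17^(3/4) * sqrt(2) * 87^(1/4)/17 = 472.21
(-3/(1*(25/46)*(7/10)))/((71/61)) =-16836/2485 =-6.78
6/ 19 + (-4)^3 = -1210/ 19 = -63.68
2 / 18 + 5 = 46 / 9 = 5.11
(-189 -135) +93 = -231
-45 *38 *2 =-3420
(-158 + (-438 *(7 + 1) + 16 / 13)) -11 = -47733 / 13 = -3671.77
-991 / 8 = -123.88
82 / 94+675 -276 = 18794 / 47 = 399.87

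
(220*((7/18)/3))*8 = 6160/27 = 228.15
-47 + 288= 241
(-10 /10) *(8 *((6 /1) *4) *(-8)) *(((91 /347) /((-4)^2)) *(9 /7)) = 32.37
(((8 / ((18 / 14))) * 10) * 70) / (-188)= -9800 / 423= -23.17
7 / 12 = 0.58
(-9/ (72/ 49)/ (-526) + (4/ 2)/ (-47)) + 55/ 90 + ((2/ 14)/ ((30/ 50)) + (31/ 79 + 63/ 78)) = 25827998179/ 12796304976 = 2.02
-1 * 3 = -3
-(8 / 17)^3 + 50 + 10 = 294268 / 4913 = 59.90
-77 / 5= -15.40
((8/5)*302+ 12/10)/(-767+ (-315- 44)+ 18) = -0.44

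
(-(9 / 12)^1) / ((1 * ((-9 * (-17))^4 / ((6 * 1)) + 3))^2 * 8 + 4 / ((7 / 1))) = -21 / 1868430691889859400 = -0.00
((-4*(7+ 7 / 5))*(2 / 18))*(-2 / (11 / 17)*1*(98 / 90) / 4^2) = 5831 / 7425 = 0.79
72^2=5184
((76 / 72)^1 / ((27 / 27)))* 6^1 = 19 / 3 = 6.33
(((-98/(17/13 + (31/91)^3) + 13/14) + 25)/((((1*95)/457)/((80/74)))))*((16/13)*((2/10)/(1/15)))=-9730384363328/10824551465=-898.92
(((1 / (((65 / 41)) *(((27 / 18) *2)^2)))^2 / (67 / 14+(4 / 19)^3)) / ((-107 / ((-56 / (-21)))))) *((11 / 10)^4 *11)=-1181672957773 / 2873992502671875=-0.00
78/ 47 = 1.66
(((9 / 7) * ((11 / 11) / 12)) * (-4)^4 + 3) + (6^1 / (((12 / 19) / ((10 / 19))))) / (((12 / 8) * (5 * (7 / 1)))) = 641 / 21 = 30.52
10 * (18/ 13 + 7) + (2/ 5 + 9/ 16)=88201/ 1040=84.81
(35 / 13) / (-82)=-35 / 1066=-0.03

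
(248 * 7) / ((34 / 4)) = 3472 / 17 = 204.24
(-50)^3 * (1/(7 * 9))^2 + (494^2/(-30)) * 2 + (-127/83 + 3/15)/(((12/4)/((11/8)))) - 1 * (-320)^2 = -195516852281/1647135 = -118701.17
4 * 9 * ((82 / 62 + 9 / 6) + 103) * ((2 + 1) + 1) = 15238.45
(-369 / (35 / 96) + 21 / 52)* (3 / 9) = -337.24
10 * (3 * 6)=180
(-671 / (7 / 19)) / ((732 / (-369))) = 25707 / 28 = 918.11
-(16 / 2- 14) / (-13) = -6 / 13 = -0.46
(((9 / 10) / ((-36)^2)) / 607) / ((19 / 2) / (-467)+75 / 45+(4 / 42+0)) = 3269 / 4976283120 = 0.00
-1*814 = -814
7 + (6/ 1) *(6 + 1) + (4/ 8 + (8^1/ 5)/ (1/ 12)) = 687/ 10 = 68.70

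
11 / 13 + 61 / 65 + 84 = 5576 / 65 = 85.78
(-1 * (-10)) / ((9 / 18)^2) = 40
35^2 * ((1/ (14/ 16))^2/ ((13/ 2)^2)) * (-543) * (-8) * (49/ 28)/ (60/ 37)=30002560/ 169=177529.94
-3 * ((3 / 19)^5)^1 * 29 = -0.01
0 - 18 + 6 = -12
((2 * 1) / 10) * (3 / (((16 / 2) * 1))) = 3 / 40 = 0.08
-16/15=-1.07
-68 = -68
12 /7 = 1.71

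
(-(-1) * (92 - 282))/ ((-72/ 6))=95/ 6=15.83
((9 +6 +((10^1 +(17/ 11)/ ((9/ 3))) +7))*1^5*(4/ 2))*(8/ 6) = 8584/ 99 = 86.71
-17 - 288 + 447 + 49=191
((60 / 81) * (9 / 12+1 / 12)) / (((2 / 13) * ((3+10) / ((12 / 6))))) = 50 / 81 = 0.62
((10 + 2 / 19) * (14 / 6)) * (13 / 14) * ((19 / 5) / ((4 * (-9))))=-104 / 45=-2.31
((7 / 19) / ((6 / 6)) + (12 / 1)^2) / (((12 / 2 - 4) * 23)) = 2743 / 874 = 3.14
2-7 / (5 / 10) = -12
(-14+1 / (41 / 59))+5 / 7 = -3400 / 287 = -11.85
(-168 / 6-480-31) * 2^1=-1078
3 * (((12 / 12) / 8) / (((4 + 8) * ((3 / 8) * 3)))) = 1 / 36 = 0.03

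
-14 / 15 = -0.93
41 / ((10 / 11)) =451 / 10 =45.10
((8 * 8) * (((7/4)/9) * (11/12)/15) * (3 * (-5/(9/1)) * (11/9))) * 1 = -3388/2187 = -1.55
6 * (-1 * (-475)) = 2850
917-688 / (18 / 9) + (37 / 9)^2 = 47782 / 81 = 589.90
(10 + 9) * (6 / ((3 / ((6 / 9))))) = 25.33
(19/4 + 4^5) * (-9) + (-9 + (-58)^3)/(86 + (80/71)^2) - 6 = -10118818739/879852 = -11500.59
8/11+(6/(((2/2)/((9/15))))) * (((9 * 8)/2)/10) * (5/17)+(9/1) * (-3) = -21001/935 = -22.46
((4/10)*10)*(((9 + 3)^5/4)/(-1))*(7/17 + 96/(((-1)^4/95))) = -38580655104/17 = -2269450300.24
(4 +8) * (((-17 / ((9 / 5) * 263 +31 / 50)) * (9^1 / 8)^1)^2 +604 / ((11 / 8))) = 130287608648961 / 24716445644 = 5271.29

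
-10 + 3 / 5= -47 / 5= -9.40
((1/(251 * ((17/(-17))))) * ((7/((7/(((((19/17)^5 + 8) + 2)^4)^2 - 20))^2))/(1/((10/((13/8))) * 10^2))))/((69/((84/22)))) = -571525328891123372671963890828454111686713405381712223913464332588891542645983061433486223817619224219301992114432656000/225243001126549084116639030213277355351318450616167500876511195483977942662257795348350464760030353715139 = -2537372198171082.11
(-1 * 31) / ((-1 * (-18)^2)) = 31 / 324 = 0.10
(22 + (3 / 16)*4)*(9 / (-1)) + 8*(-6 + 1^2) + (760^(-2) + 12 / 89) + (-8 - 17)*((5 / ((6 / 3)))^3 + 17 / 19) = -657.61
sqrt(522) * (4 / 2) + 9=9 + 6 * sqrt(58)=54.69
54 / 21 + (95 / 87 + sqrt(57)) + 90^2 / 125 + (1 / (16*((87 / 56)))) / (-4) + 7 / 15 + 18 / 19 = sqrt(57) + 32337409 / 462840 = 77.42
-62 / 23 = -2.70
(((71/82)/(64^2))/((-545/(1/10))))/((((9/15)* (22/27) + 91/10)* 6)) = -0.00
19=19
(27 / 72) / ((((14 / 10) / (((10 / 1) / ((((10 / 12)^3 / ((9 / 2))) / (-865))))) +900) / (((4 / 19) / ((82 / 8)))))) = 2017872 / 235788337747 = 0.00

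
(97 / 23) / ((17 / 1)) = 97 / 391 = 0.25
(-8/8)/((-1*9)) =1/9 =0.11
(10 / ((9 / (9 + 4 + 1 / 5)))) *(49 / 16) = 539 / 12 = 44.92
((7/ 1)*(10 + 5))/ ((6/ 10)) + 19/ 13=2294/ 13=176.46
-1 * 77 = -77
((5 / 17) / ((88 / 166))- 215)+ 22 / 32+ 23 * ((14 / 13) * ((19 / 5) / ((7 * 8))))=-41244719 / 194480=-212.08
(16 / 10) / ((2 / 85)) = 68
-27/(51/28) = -252/17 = -14.82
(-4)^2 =16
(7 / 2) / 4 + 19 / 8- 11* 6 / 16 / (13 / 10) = 1 / 13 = 0.08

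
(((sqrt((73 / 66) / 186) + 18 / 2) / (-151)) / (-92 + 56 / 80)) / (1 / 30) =50 * sqrt(24893) / 47011283 + 2700 / 137863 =0.02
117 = 117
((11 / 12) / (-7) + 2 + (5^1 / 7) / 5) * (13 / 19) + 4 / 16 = 649 / 399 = 1.63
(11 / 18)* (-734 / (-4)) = 4037 / 36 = 112.14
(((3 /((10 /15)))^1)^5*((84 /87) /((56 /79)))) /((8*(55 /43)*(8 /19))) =3811199607 /6533120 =583.37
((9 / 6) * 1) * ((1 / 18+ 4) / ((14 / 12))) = 73 / 14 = 5.21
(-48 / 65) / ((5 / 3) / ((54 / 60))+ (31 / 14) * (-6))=9072 / 140465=0.06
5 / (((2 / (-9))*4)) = -45 / 8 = -5.62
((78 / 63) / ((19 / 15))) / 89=130 / 11837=0.01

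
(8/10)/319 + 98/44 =7113/3190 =2.23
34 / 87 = 0.39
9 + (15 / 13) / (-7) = 804 / 91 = 8.84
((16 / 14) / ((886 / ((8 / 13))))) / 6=0.00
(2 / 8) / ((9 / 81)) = 9 / 4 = 2.25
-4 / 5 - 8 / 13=-92 / 65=-1.42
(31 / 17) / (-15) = -31 / 255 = -0.12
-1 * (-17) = 17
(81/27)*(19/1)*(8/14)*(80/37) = 18240/259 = 70.42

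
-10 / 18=-5 / 9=-0.56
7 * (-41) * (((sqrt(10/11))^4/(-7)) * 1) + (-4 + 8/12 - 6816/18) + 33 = -38129/121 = -315.12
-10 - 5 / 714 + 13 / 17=-6599 / 714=-9.24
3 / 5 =0.60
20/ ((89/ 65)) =1300/ 89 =14.61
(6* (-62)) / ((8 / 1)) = -93 / 2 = -46.50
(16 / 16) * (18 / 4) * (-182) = -819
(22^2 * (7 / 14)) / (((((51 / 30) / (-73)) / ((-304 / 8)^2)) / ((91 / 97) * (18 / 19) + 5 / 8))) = -37457308130 / 1649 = -22715165.63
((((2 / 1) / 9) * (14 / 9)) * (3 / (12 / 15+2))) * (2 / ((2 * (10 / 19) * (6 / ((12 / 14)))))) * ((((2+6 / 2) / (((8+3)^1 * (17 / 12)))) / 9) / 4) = 95 / 106029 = 0.00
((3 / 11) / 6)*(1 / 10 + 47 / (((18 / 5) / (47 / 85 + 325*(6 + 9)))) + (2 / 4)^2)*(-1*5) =-194779411 / 13464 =-14466.68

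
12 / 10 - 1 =1 / 5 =0.20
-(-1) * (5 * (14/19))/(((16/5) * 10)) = 35/304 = 0.12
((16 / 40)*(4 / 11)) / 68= 0.00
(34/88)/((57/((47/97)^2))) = 37553/23597772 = 0.00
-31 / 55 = -0.56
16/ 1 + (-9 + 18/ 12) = 17/ 2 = 8.50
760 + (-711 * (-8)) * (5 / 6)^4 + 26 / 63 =441437 / 126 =3503.47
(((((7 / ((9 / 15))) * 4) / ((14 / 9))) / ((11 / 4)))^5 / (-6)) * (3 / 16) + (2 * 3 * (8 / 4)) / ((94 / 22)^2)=-1717484553948 / 355761659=-4827.63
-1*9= -9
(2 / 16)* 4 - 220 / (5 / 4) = -351 / 2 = -175.50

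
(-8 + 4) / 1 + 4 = 0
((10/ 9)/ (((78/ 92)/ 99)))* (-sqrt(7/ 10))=-108.55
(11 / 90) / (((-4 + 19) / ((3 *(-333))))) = -407 / 50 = -8.14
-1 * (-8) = 8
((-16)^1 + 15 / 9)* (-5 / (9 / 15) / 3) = 1075 / 27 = 39.81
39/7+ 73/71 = 3280/497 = 6.60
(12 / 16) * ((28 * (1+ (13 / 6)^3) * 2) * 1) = 469.19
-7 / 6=-1.17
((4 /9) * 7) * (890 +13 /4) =2779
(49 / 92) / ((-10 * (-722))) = 49 / 664240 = 0.00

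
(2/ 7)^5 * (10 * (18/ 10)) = 0.03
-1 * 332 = -332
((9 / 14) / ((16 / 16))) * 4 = 18 / 7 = 2.57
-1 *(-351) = 351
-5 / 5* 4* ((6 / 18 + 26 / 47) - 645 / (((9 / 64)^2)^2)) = 678134706220 / 102789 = 6597347.05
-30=-30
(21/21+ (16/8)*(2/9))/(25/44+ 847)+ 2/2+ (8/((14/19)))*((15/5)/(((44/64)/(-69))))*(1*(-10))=844864493533/25844049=32690.87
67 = 67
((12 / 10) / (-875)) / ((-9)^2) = -2 / 118125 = -0.00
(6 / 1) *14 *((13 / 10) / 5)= 546 / 25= 21.84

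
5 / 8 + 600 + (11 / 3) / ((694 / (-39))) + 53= 1813891 / 2776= 653.42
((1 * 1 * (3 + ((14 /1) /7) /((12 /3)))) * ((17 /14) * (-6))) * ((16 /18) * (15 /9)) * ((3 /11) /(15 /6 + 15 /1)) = -136 /231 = -0.59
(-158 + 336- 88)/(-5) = -18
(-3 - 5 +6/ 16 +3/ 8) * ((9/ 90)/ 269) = -29/ 10760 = -0.00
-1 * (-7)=7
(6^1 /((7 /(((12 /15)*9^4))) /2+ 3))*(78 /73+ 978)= 1957.70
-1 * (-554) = 554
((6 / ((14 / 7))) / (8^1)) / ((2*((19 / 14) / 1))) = 21 / 152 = 0.14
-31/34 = -0.91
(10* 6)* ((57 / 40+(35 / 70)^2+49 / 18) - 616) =-220177 / 6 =-36696.17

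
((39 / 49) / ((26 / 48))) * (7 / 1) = 72 / 7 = 10.29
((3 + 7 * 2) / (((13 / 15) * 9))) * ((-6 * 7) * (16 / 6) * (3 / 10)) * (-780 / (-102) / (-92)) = 140 / 23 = 6.09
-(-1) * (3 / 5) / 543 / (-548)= -1 / 495940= -0.00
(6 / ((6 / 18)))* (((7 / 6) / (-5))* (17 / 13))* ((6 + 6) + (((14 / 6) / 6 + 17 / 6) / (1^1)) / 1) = -16303 / 195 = -83.61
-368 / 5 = -73.60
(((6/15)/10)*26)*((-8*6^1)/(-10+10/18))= 11232/2125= 5.29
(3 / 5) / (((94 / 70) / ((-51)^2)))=54621 / 47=1162.15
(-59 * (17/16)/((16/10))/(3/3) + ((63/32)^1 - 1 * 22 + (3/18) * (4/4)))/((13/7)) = -158711/4992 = -31.79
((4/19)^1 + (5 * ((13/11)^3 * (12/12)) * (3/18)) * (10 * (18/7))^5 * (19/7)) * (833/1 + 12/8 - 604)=28786540148260735118/2975225561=9675414370.46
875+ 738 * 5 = 4565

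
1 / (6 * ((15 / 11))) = 11 / 90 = 0.12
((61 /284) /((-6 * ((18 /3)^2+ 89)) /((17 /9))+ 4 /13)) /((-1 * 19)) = 13481 /473132072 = 0.00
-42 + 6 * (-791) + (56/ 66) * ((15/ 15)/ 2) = -157990/ 33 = -4787.58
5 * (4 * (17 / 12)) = 85 / 3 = 28.33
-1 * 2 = -2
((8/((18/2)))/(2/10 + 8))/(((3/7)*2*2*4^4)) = 35/141696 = 0.00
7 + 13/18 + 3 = 193/18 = 10.72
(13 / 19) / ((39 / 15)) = 5 / 19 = 0.26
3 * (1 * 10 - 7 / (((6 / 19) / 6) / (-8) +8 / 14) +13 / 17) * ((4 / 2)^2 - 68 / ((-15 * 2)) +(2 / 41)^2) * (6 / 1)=-15775469052 / 85873885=-183.71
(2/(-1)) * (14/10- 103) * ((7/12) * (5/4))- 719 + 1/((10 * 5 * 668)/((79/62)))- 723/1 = -8037809963/6212400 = -1293.83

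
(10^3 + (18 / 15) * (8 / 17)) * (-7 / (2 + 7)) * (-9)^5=3905999496 / 85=45952935.25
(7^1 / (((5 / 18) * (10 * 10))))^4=0.00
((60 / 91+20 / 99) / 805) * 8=12416 / 1450449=0.01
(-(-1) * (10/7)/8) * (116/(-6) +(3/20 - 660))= -40751/336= -121.28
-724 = -724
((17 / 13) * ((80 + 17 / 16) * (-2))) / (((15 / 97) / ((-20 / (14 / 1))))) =2138753 / 1092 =1958.57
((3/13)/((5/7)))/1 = 21/65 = 0.32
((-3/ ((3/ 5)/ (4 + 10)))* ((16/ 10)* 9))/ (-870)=168/ 145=1.16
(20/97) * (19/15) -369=-107303/291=-368.74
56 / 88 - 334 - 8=-3755 / 11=-341.36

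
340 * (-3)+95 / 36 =-36625 / 36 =-1017.36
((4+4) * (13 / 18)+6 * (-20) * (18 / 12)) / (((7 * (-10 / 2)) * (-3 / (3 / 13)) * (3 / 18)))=-448 / 195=-2.30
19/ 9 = 2.11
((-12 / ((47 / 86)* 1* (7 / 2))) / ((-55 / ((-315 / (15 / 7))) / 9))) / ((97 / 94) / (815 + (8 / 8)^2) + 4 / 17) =-636636672 / 997975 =-637.93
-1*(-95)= 95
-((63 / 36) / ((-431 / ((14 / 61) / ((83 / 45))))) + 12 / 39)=-17428559 / 56735978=-0.31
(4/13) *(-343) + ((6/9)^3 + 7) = -34483/351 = -98.24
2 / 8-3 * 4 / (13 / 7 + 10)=-253 / 332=-0.76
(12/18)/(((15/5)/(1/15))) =2/135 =0.01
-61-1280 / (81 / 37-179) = -175851 / 3271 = -53.76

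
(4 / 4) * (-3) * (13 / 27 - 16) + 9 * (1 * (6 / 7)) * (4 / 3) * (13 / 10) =18877 / 315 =59.93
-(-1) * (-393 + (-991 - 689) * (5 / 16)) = -918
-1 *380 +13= -367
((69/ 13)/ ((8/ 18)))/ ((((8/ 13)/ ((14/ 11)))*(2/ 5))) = 21735/ 352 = 61.75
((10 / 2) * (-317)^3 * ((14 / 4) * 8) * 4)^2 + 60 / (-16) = 1272892180691923993585 / 4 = 318223045172980998396.25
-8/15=-0.53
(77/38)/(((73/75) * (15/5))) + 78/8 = 57943/5548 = 10.44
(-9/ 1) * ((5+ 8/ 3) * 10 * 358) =-247020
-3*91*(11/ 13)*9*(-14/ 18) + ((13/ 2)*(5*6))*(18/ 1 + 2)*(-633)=-2467083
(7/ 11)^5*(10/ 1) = 168070/ 161051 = 1.04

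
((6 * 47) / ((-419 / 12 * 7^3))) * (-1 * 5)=16920 / 143717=0.12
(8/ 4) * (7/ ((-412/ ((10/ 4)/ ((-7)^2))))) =-5/ 2884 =-0.00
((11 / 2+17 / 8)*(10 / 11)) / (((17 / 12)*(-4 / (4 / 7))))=-915 / 1309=-0.70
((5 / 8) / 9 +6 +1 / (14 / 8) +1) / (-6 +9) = 2.55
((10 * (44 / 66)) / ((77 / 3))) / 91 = 20 / 7007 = 0.00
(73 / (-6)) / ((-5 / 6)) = 73 / 5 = 14.60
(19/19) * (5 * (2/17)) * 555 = 5550/17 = 326.47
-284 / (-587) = 284 / 587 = 0.48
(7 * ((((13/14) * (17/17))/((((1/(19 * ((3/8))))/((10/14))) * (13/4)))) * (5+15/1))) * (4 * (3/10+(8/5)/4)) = 570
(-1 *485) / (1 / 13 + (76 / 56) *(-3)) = 121.42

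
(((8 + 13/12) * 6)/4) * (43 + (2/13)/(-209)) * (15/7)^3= 42978468375/7455448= 5764.71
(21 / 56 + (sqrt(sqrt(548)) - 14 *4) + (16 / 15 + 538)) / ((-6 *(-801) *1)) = 137^(1 / 4) *sqrt(2) / 4806 + 58013 / 576720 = 0.10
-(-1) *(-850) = -850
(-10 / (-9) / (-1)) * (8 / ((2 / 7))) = -280 / 9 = -31.11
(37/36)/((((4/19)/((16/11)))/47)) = 33041/99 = 333.75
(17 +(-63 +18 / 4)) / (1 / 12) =-498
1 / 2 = 0.50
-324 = -324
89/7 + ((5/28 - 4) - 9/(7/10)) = -111/28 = -3.96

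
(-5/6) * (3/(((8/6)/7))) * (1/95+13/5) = -651/19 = -34.26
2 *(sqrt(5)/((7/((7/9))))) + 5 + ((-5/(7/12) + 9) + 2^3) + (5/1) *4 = 33.93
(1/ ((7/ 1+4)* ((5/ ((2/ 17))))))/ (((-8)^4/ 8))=1/ 239360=0.00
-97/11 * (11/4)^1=-97/4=-24.25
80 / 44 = 20 / 11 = 1.82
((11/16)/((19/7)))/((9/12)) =77/228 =0.34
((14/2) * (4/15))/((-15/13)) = -364/225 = -1.62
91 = 91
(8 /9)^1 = 8 /9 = 0.89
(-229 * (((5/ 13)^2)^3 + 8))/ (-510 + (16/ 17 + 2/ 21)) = 3158126320041/ 877031195300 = 3.60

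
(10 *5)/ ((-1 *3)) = -50/ 3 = -16.67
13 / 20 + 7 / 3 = 179 / 60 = 2.98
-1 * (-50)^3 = 125000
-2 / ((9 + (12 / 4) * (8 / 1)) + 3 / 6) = -4 / 67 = -0.06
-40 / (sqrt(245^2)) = -8 / 49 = -0.16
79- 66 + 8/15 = 203/15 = 13.53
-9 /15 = -3 /5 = -0.60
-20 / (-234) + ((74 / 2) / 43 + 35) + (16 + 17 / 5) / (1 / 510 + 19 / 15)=166782782 / 3255057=51.24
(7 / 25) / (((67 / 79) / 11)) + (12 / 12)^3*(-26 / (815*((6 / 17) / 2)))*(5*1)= 2234237 / 819075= 2.73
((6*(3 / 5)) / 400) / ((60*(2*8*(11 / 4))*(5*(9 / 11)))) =1 / 1200000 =0.00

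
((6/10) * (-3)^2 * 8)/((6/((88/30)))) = 528/25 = 21.12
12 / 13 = 0.92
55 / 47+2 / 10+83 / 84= 46553 / 19740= 2.36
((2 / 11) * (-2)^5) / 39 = -64 / 429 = -0.15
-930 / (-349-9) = 465 / 179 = 2.60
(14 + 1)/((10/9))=27/2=13.50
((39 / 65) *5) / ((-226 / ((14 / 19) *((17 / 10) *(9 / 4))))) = -3213 / 85880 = -0.04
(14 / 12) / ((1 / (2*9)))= 21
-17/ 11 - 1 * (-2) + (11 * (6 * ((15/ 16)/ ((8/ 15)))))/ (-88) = -4865/ 5632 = -0.86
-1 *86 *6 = -516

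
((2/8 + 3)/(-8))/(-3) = 13/96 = 0.14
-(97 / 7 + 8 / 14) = -101 / 7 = -14.43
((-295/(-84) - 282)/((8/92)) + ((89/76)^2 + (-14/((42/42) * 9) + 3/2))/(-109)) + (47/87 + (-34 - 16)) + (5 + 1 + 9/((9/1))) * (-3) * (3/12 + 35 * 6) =-8819351765921/1150249968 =-7667.33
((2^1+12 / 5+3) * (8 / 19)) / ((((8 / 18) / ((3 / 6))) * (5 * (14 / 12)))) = 1998 / 3325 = 0.60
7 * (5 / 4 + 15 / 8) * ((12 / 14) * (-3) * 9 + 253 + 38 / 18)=182675 / 36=5074.31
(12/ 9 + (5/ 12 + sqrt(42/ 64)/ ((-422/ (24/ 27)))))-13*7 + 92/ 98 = -88.31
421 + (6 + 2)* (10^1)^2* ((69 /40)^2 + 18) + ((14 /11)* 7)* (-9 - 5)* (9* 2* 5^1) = 131473 /22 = 5976.05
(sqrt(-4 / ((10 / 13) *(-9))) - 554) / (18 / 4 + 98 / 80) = -22160 / 229 + 8 *sqrt(130) / 687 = -96.64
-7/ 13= -0.54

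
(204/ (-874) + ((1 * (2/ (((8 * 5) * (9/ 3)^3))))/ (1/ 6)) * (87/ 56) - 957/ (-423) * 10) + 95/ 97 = 26092759989/ 1115678480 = 23.39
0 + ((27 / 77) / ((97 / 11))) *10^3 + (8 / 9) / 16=486679 / 12222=39.82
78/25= 3.12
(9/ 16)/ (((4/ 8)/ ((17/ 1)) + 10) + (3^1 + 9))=0.03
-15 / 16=-0.94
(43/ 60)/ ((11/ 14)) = 301/ 330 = 0.91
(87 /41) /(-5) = -87 /205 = -0.42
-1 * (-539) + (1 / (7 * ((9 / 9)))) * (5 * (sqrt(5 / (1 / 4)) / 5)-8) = 2 * sqrt(5) / 7 + 3765 / 7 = 538.50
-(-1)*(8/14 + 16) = 116/7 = 16.57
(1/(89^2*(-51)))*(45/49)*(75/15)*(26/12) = -0.00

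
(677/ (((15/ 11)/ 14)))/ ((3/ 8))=834064/ 45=18534.76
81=81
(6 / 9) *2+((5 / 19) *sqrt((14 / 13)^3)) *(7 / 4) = 245 *sqrt(182) / 6422+4 / 3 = 1.85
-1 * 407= -407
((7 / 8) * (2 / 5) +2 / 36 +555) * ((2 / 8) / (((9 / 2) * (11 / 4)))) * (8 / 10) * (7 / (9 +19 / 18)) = 2799244 / 447975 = 6.25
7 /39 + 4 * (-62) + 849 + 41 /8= 189167 /312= 606.30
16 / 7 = 2.29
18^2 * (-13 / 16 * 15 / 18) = -1755 / 8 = -219.38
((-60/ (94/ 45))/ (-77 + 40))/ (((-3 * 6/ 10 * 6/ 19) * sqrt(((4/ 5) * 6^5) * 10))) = -2375 * sqrt(3)/ 751248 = -0.01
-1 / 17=-0.06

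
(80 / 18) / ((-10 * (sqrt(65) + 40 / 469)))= 15008 / 25732557-879844 * sqrt(65) / 128662785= -0.05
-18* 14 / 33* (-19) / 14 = 114 / 11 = 10.36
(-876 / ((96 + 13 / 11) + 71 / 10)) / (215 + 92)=-96360 / 3521597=-0.03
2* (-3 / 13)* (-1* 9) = 54 / 13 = 4.15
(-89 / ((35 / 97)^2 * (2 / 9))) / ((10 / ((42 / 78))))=-7536609 / 45500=-165.64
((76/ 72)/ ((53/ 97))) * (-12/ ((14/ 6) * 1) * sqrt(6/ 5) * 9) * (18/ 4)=-149283 * sqrt(30)/ 1855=-440.79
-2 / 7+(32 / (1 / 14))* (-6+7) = 3134 / 7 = 447.71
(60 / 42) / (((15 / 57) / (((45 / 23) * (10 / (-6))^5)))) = -136.59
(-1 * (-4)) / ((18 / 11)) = 22 / 9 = 2.44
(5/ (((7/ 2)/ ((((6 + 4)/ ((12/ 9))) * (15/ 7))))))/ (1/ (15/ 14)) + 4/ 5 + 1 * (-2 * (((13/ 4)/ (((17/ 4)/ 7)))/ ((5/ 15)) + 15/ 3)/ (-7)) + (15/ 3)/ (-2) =843044/ 29155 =28.92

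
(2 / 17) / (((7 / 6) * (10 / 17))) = 6 / 35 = 0.17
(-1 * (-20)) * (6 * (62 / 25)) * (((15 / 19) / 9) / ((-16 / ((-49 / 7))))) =217 / 19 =11.42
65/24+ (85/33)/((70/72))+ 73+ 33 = 205789/1848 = 111.36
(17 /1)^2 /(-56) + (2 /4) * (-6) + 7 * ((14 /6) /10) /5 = -32903 /4200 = -7.83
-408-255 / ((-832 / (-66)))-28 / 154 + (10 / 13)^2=-25450065 / 59488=-427.82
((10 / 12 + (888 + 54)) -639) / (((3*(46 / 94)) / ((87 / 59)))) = 2484749 / 8142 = 305.18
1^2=1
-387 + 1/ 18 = -6965/ 18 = -386.94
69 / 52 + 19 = 1057 / 52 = 20.33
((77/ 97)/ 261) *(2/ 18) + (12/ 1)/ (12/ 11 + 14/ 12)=180471049/ 33950097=5.32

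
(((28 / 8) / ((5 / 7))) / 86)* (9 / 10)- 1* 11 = -10.95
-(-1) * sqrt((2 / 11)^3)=2 * sqrt(22) / 121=0.08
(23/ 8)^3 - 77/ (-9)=148927/ 4608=32.32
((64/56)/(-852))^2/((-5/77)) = -44/1587915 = -0.00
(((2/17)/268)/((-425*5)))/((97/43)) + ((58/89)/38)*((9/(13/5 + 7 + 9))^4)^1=689294979111277/733288326468580250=0.00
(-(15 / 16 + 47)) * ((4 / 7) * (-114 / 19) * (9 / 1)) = 20709 / 14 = 1479.21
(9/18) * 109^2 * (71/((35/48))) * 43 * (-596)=-518844600672/35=-14824131447.77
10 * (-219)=-2190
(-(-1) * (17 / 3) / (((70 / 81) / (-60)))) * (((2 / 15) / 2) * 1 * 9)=-8262 / 35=-236.06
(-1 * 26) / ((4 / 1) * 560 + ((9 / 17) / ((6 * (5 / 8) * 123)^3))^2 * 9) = -15636823618720640625 / 1347172496382085961696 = -0.01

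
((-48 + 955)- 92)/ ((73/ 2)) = 1630/ 73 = 22.33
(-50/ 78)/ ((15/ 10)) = -50/ 117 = -0.43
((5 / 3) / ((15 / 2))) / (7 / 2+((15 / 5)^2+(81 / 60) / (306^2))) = 46240 / 2601003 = 0.02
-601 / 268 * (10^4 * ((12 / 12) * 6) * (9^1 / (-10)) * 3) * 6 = 146043000 / 67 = 2179746.27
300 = 300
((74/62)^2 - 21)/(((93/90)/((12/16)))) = -423270/29791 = -14.21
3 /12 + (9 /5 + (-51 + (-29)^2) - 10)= 15641 /20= 782.05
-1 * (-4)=4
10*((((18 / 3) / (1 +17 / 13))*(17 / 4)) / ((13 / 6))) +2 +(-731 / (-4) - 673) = -1749 / 4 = -437.25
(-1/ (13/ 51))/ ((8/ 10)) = -255/ 52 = -4.90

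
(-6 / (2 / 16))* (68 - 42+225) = -12048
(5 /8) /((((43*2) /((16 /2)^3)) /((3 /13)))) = 0.86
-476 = -476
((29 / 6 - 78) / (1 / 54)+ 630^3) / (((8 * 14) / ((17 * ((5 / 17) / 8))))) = 1250215245 / 896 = 1395329.51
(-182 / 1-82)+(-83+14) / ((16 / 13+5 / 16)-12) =-186616 / 725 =-257.40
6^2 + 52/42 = 782/21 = 37.24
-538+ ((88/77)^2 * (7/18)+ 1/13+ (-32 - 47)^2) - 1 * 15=4658951/819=5688.58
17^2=289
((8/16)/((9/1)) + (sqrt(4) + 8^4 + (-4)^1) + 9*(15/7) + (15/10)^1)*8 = 2073880/63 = 32918.73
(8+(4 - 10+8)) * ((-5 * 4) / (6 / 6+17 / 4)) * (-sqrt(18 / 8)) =400 / 7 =57.14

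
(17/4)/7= 17/28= 0.61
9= 9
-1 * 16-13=-29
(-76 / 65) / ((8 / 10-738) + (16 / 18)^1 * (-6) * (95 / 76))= 114 / 72527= 0.00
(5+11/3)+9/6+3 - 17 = -23/6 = -3.83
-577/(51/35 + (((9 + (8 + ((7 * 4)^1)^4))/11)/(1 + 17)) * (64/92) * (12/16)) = -5109335/14355273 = -0.36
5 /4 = 1.25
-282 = -282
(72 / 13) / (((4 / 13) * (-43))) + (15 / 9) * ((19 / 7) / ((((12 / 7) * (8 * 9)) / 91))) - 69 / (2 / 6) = -22746313 / 111456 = -204.08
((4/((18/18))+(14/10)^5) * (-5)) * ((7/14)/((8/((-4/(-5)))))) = -29307/12500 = -2.34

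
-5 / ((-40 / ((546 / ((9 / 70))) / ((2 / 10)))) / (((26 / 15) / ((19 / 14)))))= 3389.88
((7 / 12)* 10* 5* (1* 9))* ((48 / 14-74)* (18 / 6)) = -55575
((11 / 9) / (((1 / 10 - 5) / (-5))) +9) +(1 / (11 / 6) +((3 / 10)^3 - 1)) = 47634977 / 4851000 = 9.82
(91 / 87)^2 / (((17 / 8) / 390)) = 8612240 / 42891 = 200.79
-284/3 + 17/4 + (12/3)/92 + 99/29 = -696023/8004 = -86.96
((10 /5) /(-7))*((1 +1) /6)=-2 /21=-0.10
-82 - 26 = -108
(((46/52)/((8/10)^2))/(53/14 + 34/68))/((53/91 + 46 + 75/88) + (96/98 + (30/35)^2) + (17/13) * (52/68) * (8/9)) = 185955/28850632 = 0.01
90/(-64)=-45/32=-1.41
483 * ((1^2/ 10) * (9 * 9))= 39123/ 10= 3912.30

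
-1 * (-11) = 11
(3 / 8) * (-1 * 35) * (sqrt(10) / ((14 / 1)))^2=-75 / 112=-0.67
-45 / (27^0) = -45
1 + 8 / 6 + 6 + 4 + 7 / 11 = 12.97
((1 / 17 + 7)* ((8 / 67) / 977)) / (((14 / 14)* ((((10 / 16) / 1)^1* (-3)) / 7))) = -3584 / 1112803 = -0.00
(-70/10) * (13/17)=-91/17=-5.35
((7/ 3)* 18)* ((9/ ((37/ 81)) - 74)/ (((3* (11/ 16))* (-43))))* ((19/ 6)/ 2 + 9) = 14288008/ 52503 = 272.14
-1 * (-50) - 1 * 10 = 40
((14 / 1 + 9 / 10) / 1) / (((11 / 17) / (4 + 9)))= 32929 / 110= 299.35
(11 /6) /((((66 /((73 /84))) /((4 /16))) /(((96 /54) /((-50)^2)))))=0.00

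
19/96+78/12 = 6.70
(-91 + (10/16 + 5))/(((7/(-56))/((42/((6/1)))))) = 4781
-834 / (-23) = 834 / 23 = 36.26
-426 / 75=-142 / 25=-5.68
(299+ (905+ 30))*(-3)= -3702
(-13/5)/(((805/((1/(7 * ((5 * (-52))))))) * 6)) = 1/3381000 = 0.00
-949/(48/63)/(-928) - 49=-707623/14848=-47.66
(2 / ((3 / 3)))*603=1206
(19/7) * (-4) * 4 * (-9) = 2736/7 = 390.86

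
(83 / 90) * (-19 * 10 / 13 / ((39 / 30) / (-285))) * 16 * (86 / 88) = 257681800 / 5577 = 46204.38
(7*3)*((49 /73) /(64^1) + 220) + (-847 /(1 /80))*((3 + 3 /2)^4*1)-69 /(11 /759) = -27785975.78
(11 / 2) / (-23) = -11 / 46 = -0.24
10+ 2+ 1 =13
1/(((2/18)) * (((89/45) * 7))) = 0.65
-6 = -6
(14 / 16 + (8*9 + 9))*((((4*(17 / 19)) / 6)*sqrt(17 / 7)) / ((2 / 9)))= 33405*sqrt(119) / 1064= 342.49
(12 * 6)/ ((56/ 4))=36/ 7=5.14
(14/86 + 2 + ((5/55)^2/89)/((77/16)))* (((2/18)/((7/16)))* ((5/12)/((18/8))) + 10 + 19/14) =271993411919/11027477538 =24.67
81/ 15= 27/ 5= 5.40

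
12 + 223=235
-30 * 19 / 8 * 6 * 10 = -4275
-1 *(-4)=4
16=16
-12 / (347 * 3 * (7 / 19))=-76 / 2429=-0.03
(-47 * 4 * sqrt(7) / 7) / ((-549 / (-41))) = -7708 * sqrt(7) / 3843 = -5.31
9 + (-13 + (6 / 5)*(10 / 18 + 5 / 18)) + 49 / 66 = -149 / 66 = -2.26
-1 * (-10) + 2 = 12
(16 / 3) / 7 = 16 / 21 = 0.76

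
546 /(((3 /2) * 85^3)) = 364 /614125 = 0.00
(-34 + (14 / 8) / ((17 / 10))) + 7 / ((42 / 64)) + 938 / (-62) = -118363 / 3162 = -37.43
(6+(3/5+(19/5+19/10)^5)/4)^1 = 604152057/400000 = 1510.38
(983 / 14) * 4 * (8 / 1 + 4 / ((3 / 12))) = 47184 / 7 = 6740.57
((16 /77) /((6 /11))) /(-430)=-4 /4515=-0.00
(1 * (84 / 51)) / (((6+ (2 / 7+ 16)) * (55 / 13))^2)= 343 / 1851300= 0.00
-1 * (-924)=924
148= 148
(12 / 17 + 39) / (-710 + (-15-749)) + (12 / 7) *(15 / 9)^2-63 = -30660109 / 526218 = -58.27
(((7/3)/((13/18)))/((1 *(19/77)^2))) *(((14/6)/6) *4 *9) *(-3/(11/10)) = -2025.99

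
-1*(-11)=11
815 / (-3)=-815 / 3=-271.67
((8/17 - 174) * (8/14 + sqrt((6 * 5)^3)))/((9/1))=-29500 * sqrt(30)/51 - 11800/1071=-3179.22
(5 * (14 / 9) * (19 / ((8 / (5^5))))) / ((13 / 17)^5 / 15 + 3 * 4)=14753201640625 / 3071346636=4803.50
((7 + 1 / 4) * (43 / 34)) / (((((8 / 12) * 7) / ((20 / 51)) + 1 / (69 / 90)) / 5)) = 717025 / 206516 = 3.47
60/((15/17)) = 68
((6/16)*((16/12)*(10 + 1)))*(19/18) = 209/36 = 5.81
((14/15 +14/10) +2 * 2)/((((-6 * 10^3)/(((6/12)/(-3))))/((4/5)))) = 19/135000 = 0.00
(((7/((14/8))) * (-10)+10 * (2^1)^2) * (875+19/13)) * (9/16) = 0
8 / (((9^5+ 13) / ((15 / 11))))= 60 / 324841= 0.00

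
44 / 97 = 0.45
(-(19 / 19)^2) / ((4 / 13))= -13 / 4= -3.25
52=52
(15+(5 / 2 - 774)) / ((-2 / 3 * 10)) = 113.48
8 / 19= 0.42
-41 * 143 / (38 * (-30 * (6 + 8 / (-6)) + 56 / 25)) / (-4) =-3575 / 12768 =-0.28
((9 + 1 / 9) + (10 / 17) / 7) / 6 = 1.53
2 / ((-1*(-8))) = 1 / 4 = 0.25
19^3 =6859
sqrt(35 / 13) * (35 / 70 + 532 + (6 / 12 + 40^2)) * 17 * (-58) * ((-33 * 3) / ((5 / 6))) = 1249263972 * sqrt(455) / 65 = 409964788.40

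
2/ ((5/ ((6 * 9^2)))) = 972/ 5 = 194.40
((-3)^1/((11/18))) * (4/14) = -108/77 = -1.40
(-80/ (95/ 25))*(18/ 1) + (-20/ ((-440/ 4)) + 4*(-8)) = -410.77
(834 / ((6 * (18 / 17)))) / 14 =2363 / 252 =9.38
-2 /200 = -1 /100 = -0.01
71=71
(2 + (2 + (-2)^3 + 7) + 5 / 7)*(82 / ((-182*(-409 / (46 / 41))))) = 92 / 20041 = 0.00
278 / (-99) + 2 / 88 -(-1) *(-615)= -244643 / 396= -617.79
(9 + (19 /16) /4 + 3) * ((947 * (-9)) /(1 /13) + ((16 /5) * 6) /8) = -435984621 /320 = -1362451.94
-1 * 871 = -871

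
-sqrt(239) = -15.46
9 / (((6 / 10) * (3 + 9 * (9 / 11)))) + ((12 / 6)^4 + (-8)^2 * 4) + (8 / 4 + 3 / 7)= 73383 / 266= 275.88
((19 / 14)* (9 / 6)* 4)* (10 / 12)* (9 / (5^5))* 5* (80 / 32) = 171 / 700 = 0.24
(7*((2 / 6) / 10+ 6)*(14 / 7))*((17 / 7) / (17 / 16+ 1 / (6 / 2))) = 49232 / 335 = 146.96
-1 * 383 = -383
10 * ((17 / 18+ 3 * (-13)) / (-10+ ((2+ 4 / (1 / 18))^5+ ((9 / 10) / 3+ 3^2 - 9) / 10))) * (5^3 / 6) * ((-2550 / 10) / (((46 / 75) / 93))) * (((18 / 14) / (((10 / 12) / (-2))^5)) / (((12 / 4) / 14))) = -336851654400000 / 5103715212269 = -66.00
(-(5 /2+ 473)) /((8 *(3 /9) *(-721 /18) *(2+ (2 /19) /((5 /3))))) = 2439315 /1130528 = 2.16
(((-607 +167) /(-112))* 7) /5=5.50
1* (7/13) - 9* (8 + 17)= -2918/13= -224.46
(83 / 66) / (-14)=-83 / 924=-0.09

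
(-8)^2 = 64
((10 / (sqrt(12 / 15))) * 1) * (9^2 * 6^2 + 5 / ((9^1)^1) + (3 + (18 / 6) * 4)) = 131920 * sqrt(5) / 9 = 32775.79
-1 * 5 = -5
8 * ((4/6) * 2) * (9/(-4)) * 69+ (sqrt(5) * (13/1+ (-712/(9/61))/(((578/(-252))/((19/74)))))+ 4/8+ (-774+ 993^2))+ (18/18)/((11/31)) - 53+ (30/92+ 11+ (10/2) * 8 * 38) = 5915465 * sqrt(5)/10693+ 249230463/253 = 986337.66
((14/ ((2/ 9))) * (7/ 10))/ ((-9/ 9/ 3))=-1323/ 10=-132.30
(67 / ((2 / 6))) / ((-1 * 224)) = -201 / 224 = -0.90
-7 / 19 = -0.37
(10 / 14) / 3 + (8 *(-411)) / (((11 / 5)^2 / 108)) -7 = -186446782 / 2541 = -73375.36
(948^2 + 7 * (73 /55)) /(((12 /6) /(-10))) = -49429231 /11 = -4493566.45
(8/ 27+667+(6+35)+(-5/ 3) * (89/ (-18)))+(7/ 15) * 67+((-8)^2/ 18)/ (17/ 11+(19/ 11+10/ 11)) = 4649141/ 6210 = 748.65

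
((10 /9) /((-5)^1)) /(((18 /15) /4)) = -20 /27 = -0.74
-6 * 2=-12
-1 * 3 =-3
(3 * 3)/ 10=9/ 10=0.90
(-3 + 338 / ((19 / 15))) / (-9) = -557 / 19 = -29.32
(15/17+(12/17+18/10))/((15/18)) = 1728/425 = 4.07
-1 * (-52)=52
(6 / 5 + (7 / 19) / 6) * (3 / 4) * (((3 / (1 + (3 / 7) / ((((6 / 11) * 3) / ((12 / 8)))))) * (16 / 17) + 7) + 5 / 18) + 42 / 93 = 173470651 / 18744336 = 9.25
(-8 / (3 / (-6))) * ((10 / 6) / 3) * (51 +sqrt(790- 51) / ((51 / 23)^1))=1840 * sqrt(739) / 459 +1360 / 3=562.31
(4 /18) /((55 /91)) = 182 /495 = 0.37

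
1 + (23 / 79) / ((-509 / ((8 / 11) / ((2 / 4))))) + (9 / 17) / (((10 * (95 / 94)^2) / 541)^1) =9853907267807 / 339315497125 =29.04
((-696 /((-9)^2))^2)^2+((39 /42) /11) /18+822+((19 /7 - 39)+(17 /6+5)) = 1022174756231 /163683828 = 6244.81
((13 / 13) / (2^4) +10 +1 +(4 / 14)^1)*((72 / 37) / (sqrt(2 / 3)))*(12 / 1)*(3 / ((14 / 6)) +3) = 1029510*sqrt(6) / 1813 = 1390.94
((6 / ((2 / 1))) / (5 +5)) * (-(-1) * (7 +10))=51 / 10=5.10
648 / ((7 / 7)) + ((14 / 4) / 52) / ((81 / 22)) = 2729453 / 4212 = 648.02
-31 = -31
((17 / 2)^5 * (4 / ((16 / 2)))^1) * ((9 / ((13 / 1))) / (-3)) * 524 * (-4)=558003801 / 52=10730842.33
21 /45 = 7 /15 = 0.47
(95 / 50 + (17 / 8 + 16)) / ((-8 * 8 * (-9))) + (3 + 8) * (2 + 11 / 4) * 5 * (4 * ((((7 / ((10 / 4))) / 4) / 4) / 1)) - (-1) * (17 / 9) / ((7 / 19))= 30326567 / 161280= 188.04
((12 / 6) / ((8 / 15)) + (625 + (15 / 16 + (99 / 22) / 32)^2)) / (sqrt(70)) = 2580121*sqrt(70) / 286720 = 75.29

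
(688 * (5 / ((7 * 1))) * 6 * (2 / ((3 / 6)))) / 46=41280 / 161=256.40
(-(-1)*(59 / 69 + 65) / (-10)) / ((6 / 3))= -1136 / 345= -3.29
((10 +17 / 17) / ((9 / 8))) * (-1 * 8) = -704 / 9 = -78.22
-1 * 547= -547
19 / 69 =0.28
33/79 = 0.42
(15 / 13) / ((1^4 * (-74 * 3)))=-5 / 962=-0.01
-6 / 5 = -1.20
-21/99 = -0.21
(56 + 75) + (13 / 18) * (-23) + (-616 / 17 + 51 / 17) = 24833 / 306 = 81.15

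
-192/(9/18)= -384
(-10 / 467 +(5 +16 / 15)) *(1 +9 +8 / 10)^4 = 120026304144 / 1459375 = 82245.00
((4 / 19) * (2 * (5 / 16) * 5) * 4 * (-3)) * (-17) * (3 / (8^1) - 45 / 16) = -49725 / 152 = -327.14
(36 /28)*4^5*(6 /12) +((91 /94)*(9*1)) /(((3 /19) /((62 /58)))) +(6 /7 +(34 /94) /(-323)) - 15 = 254924741 /362558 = 703.13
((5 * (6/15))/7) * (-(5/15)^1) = -2/21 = -0.10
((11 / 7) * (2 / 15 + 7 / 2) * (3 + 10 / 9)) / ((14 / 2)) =44363 / 13230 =3.35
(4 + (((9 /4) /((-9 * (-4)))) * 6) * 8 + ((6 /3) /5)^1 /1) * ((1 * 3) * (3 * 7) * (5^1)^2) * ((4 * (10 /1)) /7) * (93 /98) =3096900 /49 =63202.04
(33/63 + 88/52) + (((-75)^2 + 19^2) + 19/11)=17987800/3003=5989.94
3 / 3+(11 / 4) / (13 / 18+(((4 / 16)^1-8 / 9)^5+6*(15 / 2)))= 2924493577 / 2758211593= 1.06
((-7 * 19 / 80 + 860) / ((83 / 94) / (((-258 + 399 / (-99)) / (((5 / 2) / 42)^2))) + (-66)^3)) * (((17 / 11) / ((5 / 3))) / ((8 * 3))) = -69739310120697 / 604581873094189100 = -0.00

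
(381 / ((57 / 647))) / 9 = 480.52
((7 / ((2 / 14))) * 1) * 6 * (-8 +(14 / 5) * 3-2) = -2352 / 5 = -470.40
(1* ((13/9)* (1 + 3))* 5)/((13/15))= 100/3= 33.33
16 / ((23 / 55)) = 880 / 23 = 38.26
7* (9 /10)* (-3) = -189 /10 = -18.90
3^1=3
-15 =-15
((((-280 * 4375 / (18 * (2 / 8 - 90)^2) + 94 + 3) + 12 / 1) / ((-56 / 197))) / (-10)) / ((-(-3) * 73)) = 0.16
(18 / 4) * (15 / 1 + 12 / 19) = 2673 / 38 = 70.34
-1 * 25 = -25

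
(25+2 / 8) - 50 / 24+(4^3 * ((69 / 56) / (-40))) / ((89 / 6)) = 430501 / 18690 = 23.03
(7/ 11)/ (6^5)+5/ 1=427687/ 85536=5.00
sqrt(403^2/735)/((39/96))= 992*sqrt(15)/105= 36.59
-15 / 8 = -1.88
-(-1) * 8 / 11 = 8 / 11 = 0.73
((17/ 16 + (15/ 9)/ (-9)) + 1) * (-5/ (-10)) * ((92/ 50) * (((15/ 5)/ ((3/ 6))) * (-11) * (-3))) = 205183/ 600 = 341.97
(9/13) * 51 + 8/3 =1481/39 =37.97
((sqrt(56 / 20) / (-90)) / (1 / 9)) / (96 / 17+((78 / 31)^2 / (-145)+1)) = -473773*sqrt(70) / 156425570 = -0.03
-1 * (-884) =884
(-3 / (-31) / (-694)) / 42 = -1 / 301196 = -0.00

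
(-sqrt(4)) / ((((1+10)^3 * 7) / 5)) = -10 / 9317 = -0.00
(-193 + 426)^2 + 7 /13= 705764 /13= 54289.54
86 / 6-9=16 / 3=5.33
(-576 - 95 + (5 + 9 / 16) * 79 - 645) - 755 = -26105 / 16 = -1631.56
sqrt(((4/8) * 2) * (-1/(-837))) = 0.03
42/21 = 2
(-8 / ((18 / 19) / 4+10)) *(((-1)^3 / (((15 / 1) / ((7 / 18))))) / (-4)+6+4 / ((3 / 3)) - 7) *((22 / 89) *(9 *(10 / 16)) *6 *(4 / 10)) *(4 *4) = -21715936 / 173105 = -125.45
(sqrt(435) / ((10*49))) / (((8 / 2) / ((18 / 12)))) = 3*sqrt(435) / 3920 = 0.02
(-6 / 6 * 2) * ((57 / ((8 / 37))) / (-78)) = 703 / 104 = 6.76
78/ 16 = 4.88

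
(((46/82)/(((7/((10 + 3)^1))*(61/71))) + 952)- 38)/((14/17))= 272384659/245098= 1111.33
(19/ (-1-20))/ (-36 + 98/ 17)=323/ 10794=0.03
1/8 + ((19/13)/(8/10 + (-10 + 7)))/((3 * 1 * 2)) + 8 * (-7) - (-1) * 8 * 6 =-27407/3432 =-7.99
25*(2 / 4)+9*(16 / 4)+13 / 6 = 152 / 3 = 50.67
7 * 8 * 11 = 616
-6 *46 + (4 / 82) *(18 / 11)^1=-124440 / 451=-275.92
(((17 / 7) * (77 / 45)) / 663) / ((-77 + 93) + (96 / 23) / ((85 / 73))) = 4301 / 13439088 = 0.00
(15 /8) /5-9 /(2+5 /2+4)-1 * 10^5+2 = -13599821 /136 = -99998.68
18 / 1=18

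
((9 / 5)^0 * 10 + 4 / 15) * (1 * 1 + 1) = 308 / 15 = 20.53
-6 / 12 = -1 / 2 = -0.50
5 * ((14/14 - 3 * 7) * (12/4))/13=-300/13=-23.08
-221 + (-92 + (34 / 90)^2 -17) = -667961 / 2025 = -329.86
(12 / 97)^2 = 144 / 9409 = 0.02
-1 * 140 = -140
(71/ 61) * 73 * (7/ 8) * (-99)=-3591819/ 488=-7360.28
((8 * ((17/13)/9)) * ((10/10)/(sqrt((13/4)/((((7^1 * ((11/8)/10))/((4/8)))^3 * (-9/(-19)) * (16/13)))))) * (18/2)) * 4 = 31416 * sqrt(14630)/80275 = 47.34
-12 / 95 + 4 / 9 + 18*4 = 61832 / 855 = 72.32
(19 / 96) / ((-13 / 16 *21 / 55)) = -1045 / 1638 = -0.64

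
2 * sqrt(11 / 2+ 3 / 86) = 2 * sqrt(10234) / 43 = 4.71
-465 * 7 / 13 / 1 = -3255 / 13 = -250.38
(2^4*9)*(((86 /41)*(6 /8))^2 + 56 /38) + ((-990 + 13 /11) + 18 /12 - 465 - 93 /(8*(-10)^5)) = -248383086126403 /281063200000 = -883.73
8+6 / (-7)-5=15 / 7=2.14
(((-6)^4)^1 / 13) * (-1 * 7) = -9072 / 13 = -697.85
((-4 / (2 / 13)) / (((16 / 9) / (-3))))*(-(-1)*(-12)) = -1053 / 2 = -526.50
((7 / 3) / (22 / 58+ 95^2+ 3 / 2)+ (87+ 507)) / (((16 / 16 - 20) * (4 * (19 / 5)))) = -1166228180 / 567014397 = -2.06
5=5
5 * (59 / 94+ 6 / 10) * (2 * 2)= 24.55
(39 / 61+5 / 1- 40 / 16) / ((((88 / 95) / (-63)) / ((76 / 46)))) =-43552845 / 123464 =-352.76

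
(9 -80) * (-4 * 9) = 2556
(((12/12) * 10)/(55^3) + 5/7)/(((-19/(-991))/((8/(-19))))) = -15.69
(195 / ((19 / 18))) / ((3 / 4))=246.32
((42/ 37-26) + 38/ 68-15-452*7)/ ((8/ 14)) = -28208313/ 5032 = -5605.79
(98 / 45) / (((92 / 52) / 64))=81536 / 1035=78.78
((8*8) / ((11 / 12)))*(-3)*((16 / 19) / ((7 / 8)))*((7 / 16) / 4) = -4608 / 209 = -22.05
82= 82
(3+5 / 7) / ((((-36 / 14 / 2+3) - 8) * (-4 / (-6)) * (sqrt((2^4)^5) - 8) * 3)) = -13 / 44704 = -0.00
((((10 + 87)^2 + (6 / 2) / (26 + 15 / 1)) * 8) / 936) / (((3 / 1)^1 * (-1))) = -385772 / 14391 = -26.81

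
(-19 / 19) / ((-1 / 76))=76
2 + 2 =4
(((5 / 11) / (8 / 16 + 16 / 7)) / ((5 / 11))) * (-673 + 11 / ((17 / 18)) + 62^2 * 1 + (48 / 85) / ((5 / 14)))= 6315386 / 5525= 1143.06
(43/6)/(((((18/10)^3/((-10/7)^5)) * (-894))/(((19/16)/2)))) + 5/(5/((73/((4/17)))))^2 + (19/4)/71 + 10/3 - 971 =1706287544546939173/93324321674640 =18283.42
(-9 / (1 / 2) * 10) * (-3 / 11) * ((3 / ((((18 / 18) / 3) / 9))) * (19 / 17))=831060 / 187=4444.17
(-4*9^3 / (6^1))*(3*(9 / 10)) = -1312.20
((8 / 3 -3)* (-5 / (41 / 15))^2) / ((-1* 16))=1875 / 26896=0.07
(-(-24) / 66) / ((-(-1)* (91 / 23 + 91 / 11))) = 46 / 1547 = 0.03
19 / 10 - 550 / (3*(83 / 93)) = -168923 / 830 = -203.52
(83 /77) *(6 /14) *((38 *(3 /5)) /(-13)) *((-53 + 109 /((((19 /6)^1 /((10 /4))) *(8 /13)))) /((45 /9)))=-9859653 /700700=-14.07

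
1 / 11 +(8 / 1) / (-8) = -10 / 11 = -0.91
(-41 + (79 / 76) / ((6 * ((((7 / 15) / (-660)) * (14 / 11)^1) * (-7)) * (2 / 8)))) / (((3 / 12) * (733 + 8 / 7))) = 1798912 / 4784409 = 0.38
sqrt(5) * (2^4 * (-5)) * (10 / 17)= -800 * sqrt(5) / 17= -105.23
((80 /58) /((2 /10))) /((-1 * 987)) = -200 /28623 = -0.01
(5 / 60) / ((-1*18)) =-0.00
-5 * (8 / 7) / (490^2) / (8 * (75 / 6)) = -0.00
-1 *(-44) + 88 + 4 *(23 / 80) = 2663 / 20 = 133.15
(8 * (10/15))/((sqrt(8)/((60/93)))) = 1.22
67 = 67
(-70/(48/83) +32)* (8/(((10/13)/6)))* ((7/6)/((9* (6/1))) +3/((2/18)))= -48644531/324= -150137.44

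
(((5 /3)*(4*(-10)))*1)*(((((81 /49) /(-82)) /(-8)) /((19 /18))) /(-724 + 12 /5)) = 30375 /137720968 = 0.00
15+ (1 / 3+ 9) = 73 / 3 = 24.33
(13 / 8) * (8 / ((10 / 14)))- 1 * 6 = 61 / 5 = 12.20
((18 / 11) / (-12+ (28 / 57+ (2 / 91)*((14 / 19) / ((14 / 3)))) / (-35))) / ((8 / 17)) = -27776385 / 95968664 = -0.29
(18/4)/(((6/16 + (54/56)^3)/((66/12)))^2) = 84.18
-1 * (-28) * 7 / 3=196 / 3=65.33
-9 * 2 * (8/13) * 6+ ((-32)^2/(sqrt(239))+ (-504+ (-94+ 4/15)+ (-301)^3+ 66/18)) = -27271495.29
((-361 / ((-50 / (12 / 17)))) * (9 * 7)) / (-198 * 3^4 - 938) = -0.02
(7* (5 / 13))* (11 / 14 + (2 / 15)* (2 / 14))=13 / 6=2.17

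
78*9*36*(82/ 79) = 2072304/ 79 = 26231.70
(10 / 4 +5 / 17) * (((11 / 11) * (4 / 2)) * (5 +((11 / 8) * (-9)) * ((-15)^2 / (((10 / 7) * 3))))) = -979925 / 272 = -3602.67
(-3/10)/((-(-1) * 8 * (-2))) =3/160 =0.02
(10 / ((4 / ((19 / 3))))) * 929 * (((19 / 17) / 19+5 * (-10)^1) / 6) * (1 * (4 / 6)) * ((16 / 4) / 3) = -49952330 / 459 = -108828.61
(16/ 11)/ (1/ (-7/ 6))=-56/ 33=-1.70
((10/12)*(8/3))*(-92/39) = -1840/351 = -5.24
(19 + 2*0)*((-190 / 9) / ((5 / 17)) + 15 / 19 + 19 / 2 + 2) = -20345 / 18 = -1130.28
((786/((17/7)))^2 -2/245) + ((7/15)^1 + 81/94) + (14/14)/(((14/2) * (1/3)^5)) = 2092212257407/19967010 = 104783.45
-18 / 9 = -2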